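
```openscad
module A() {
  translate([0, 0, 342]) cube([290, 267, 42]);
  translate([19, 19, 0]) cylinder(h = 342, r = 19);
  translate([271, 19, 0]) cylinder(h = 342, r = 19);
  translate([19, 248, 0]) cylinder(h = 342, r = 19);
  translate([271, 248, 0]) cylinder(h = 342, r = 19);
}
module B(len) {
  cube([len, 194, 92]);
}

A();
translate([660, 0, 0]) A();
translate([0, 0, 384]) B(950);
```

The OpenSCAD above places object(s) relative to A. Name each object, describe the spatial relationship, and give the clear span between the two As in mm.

A is a stool. B is a beam. A beam spans the tops of two stools. The clear span between the two stools is 370 mm.

Second stool starts at x = 660; first ends at x = 290; clear span = 660 − 290 = 370 mm.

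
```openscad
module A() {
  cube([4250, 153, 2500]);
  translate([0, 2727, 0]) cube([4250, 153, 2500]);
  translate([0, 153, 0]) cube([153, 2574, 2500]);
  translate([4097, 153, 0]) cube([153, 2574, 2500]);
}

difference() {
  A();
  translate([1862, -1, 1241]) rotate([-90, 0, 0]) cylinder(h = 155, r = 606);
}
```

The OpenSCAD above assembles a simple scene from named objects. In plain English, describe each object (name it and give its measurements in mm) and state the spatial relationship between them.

A is the wall frame of a small rectangular building: four walls, each 2500 mm tall and 153 mm thick, enclosing a footprint 4250 mm (x) by 2880 mm (y) outside-to-outside, with no floor or roof. The front and back walls (the −y and +y sides) span the full width; the two side walls fit between them.

The house frame has a circular hole of radius 606 mm through its front wall, centred at (x = 1862, z = 1241).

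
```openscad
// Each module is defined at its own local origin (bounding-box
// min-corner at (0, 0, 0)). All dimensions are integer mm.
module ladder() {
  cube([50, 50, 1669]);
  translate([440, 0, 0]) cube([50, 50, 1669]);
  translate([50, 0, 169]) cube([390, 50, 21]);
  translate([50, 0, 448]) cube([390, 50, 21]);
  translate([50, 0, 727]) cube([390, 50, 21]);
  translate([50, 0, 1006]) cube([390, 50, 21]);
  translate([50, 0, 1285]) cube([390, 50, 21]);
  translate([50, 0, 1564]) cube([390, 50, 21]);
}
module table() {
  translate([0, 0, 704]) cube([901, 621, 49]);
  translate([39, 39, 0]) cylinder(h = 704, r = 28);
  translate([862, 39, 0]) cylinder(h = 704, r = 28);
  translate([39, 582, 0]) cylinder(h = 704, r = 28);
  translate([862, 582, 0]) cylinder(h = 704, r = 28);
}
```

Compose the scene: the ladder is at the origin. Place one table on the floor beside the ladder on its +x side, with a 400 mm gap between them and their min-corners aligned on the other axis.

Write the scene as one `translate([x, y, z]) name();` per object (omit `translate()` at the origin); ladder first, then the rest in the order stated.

ladder();
translate([890, 0, 0]) table();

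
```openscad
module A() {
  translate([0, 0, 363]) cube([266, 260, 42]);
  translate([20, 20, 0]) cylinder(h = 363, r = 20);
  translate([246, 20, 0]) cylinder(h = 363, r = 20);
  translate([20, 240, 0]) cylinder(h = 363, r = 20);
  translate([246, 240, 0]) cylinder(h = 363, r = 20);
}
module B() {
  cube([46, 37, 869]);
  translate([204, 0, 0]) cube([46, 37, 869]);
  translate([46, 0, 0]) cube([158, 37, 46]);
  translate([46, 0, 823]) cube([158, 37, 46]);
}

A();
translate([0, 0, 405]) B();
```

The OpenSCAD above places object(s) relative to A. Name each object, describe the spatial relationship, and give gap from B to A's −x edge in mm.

The picture frame's min-x is at 0; the stool's min-x is 0; gap = 0 mm.

A is a stool. B is a picture frame. The picture frame is on top of the stool. The gap from the picture frame to the stool's −x edge is 0 mm.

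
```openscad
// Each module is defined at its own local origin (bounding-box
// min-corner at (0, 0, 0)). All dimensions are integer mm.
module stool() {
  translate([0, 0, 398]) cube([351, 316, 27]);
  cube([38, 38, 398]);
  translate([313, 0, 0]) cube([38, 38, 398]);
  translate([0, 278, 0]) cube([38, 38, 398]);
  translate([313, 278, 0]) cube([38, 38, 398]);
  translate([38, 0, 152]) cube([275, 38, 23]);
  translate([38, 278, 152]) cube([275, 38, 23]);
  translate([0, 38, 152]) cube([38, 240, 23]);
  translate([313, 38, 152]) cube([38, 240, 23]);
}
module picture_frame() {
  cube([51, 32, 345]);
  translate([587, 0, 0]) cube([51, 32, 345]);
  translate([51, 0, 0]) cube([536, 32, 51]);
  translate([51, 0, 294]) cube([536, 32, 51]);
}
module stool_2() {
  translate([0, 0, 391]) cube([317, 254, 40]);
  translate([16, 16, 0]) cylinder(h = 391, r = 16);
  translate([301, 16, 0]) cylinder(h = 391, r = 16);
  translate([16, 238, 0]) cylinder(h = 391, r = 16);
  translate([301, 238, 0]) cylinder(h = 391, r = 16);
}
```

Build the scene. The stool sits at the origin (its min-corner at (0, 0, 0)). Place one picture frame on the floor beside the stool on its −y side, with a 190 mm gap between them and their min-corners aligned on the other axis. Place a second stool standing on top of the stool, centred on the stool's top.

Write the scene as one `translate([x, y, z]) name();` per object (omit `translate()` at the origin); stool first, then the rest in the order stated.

stool();
translate([0, -222, 0]) picture_frame();
translate([17, 31, 425]) stool_2();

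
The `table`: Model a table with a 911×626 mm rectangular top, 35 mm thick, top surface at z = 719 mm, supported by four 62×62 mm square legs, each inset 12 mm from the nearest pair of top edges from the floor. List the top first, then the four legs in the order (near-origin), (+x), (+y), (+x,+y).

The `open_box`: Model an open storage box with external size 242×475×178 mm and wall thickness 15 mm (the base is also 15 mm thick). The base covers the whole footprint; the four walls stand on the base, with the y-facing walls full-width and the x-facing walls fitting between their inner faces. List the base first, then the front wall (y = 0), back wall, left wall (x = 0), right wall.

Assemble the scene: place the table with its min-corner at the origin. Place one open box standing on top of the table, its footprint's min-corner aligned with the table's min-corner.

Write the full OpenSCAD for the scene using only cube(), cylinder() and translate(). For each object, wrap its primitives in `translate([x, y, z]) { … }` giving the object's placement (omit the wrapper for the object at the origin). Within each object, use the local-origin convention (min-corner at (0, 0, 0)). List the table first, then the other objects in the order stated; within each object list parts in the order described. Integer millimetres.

translate([0, 0, 684]) cube([911, 626, 35]);
translate([12, 12, 0]) cube([62, 62, 684]);
translate([837, 12, 0]) cube([62, 62, 684]);
translate([12, 552, 0]) cube([62, 62, 684]);
translate([837, 552, 0]) cube([62, 62, 684]);
translate([0, 0, 719]) {
  cube([242, 475, 15]);
  translate([0, 0, 15]) cube([242, 15, 163]);
  translate([0, 460, 15]) cube([242, 15, 163]);
  translate([0, 15, 15]) cube([15, 445, 163]);
  translate([227, 15, 15]) cube([15, 445, 163]);
}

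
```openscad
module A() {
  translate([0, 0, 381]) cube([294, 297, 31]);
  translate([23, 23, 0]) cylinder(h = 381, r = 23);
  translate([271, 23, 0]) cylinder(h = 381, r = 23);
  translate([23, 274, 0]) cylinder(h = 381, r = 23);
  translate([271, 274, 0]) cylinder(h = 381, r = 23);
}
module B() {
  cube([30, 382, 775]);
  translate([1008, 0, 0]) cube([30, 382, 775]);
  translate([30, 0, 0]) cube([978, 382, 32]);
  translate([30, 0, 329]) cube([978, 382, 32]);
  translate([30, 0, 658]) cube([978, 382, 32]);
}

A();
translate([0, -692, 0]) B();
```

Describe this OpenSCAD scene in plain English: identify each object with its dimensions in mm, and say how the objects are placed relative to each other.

A is a four-legged stool. The seat is a 294×297×31 mm slab whose top surface is at z = 412 mm; four round legs, each 46 mm in diameter, run from the floor (z = 0) to the underside of the seat, each leg's axis is inset half a diameter from the nearest pair of seat edges (so the leg's bounding box is flush with the corner).

B is a bookshelf 1038 mm wide overall, 382 mm deep and 775 mm tall. The two sides are 30 mm thick vertical panels. 3 horizontal shelves of 32 mm thickness span between the inner faces of the sides; the lowest shelf sits on the floor and shelves are stacked with a clear vertical gap of 297 mm between each pair.

The bookshelf is on the floor beside the stool on its −y side.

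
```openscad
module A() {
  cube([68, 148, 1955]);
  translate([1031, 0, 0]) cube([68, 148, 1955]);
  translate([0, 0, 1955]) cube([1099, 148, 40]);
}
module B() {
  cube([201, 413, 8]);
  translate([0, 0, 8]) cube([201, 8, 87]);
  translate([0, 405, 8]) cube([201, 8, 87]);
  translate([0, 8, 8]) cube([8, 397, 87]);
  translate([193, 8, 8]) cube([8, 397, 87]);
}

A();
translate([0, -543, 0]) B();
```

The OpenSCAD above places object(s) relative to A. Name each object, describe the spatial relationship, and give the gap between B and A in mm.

A is a door frame. B is an open box. The open box is on the floor beside the door frame on its −y side. The gap between the open box and the door frame is 130 mm.

The open box's nearest face is 130 mm from the door frame's −y face.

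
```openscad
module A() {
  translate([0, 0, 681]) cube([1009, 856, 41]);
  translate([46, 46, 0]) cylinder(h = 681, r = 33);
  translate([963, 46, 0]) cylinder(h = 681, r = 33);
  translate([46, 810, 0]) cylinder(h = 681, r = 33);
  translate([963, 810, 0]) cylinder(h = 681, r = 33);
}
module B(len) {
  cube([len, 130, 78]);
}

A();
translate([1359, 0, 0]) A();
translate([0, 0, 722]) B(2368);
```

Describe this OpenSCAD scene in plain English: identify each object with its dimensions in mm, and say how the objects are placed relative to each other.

A is a table: top 1009 mm (x) × 856 mm (y), 41 mm thick, upper face at z = 722 mm, on four round legs of 66 mm diameter, each leg's bounding box inset 13 mm from the nearest pair of top edges, running from z = 0 to the bottom of the top.

B is a rectangular beam 2368 mm long (x), 130 mm deep (y), 78 mm thick (z).

The beam spans the tops of two tables placed 350 mm apart, resting at z = 722 mm.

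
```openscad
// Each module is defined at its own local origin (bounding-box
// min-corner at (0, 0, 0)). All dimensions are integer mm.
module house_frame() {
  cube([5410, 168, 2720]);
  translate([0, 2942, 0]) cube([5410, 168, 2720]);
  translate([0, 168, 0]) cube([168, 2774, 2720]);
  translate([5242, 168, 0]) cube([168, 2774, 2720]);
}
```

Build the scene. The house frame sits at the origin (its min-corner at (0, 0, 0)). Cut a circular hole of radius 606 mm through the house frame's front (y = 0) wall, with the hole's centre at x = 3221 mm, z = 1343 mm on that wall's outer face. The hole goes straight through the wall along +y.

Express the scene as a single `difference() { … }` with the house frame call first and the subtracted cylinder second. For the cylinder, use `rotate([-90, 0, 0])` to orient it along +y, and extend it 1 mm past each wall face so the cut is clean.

difference() {
  house_frame();
  translate([3221, -1, 1343]) rotate([-90, 0, 0]) cylinder(h = 170, r = 606);
}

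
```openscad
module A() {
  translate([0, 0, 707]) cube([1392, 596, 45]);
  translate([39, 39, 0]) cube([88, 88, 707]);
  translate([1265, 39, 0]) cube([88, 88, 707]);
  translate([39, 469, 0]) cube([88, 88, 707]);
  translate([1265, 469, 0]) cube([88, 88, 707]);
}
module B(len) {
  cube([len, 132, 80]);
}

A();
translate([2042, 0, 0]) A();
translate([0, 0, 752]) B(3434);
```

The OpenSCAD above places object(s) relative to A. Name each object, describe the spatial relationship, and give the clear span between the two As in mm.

Second table starts at x = 2042; first ends at x = 1392; clear span = 2042 − 1392 = 650 mm.

A is a table. B is a beam. A beam spans the tops of two tables. The clear span between the two tables is 650 mm.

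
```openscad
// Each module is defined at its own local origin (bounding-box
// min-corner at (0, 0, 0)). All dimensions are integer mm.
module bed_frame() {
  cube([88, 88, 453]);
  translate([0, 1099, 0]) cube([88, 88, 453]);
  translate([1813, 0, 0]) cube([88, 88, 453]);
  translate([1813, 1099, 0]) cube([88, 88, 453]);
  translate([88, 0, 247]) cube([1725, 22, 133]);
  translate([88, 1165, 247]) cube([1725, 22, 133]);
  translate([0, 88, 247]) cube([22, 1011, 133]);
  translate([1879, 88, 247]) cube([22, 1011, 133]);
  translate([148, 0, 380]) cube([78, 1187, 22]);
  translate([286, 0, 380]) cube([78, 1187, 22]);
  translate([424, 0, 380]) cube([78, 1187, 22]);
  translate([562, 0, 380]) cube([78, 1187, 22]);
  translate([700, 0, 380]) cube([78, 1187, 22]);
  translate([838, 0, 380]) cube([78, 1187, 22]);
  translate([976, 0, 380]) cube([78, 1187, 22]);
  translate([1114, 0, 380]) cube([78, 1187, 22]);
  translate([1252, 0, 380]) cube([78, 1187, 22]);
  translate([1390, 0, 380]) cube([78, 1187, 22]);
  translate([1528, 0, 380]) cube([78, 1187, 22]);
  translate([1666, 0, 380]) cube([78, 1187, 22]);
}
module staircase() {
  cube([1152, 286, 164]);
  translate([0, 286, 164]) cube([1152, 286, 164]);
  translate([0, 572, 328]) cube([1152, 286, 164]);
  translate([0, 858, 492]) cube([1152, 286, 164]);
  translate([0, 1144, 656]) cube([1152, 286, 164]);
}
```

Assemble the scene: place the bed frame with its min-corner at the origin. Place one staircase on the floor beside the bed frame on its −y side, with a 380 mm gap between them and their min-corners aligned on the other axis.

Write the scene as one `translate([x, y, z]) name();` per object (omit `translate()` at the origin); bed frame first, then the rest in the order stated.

bed_frame();
translate([0, -1810, 0]) staircase();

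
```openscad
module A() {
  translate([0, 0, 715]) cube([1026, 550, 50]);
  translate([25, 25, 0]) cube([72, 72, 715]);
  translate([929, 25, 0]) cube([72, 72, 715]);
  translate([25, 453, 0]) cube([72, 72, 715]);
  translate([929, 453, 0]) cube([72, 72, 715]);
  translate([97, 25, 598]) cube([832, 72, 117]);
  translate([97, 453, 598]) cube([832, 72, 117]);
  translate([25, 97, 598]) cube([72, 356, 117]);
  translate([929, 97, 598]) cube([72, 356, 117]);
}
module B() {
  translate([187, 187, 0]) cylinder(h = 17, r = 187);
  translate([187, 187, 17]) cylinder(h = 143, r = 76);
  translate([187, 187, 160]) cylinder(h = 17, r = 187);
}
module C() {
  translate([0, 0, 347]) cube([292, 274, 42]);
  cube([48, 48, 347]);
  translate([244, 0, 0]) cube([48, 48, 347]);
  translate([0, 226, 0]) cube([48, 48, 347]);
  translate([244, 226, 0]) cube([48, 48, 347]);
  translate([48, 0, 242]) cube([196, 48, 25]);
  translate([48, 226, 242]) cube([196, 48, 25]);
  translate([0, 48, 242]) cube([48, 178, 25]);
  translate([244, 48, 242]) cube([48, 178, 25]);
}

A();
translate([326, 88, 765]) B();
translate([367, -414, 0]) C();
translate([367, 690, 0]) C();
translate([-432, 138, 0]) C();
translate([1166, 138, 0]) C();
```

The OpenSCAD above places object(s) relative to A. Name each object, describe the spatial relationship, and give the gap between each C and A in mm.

Each stool's nearest face is 140 mm from the table's bounding box.

A is a table. B is a spool. C is a stool. The spool is on top of the table, centred. Four stools sit around the table at the −y, +y, −x, +x sides. The gap between each stool and the table is 140 mm.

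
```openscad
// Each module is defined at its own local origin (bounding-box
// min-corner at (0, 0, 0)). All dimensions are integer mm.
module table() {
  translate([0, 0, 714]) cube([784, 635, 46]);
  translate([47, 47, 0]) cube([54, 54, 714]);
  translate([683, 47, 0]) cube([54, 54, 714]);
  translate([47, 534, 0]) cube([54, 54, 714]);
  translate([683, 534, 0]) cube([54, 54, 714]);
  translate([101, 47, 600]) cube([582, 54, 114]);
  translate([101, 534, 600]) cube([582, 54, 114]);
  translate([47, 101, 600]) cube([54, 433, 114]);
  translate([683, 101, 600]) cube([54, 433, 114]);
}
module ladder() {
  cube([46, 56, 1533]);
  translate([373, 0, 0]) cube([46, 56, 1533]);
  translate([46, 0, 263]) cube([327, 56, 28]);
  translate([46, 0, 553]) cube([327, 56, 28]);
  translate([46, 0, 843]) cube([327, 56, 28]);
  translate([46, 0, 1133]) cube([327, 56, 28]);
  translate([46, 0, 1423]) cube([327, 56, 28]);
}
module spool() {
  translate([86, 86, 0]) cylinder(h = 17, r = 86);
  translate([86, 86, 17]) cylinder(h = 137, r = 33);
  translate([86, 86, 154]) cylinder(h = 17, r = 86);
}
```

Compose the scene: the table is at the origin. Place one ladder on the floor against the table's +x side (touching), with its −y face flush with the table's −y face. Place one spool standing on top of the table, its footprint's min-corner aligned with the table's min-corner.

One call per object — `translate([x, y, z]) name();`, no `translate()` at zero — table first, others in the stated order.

table();
translate([784, 0, 0]) ladder();
translate([0, 0, 760]) spool();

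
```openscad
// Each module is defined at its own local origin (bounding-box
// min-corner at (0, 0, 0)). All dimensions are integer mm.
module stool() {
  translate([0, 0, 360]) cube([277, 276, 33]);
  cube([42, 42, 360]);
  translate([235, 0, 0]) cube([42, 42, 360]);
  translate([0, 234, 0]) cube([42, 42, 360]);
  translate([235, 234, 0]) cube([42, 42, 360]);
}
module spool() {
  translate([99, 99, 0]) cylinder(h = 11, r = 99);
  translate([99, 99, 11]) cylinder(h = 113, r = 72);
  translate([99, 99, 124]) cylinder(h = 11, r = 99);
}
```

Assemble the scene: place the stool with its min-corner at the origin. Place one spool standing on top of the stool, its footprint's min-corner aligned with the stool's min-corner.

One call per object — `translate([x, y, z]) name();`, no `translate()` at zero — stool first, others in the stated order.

stool();
translate([0, 0, 393]) spool();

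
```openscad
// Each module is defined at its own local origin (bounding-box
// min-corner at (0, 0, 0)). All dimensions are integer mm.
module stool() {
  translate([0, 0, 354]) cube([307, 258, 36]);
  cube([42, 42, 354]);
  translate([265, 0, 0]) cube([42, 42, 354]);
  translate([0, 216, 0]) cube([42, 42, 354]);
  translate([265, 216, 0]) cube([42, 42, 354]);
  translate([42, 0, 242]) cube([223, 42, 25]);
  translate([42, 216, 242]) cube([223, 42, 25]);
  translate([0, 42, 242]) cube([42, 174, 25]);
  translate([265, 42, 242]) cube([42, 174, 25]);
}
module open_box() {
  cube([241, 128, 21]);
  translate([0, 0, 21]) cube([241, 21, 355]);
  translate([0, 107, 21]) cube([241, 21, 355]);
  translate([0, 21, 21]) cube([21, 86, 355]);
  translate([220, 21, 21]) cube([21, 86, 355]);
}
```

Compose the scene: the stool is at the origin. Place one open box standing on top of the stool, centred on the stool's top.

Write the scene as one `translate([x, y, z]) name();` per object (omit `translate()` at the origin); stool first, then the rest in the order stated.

stool();
translate([33, 65, 390]) open_box();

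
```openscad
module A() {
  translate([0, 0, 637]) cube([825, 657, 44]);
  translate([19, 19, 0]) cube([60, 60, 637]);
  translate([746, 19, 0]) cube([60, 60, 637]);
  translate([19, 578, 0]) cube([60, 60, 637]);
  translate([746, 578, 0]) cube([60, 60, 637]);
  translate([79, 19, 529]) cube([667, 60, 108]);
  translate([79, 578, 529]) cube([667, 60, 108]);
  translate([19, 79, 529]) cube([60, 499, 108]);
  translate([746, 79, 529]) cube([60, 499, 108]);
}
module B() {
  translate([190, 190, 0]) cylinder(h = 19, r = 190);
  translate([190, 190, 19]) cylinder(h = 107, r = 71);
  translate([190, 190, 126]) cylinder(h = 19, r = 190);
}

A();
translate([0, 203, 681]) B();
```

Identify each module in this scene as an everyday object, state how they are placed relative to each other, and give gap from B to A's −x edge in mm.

A is a table. B is a spool. The spool is on top of the table. The gap from the spool to the table's −x edge is 0 mm.

The spool's min-x is at 0; the table's min-x is 0; gap = 0 mm.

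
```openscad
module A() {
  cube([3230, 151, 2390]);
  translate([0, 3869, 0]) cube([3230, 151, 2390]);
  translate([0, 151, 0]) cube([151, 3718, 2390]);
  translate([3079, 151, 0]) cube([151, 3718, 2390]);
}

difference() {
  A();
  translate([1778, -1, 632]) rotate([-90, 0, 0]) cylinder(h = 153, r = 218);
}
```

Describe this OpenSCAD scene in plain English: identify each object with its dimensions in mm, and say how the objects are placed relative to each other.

A is a box-shaped house frame (walls only): outside footprint 3230×4020 mm, wall height 2390 mm, wall thickness 151 mm. The two y-facing walls run the full x-width; the two x-facing walls fit between the inner faces of the y-facing walls.

The house frame has a circular hole of radius 218 mm through its front wall, centred at (x = 1778, z = 632).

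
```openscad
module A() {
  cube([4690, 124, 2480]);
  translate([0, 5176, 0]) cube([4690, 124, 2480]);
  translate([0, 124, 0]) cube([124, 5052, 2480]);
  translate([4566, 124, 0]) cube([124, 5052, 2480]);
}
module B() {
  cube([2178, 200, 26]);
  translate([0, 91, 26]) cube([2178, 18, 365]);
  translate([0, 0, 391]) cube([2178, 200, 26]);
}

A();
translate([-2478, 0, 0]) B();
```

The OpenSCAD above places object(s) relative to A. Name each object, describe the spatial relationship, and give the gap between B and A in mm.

A is a house frame. B is an I-beam. The I-beam is on the floor beside the house frame on its −x side. The gap between the I-beam and the house frame is 300 mm.

The I-beam's nearest face is 300 mm from the house frame's −x face.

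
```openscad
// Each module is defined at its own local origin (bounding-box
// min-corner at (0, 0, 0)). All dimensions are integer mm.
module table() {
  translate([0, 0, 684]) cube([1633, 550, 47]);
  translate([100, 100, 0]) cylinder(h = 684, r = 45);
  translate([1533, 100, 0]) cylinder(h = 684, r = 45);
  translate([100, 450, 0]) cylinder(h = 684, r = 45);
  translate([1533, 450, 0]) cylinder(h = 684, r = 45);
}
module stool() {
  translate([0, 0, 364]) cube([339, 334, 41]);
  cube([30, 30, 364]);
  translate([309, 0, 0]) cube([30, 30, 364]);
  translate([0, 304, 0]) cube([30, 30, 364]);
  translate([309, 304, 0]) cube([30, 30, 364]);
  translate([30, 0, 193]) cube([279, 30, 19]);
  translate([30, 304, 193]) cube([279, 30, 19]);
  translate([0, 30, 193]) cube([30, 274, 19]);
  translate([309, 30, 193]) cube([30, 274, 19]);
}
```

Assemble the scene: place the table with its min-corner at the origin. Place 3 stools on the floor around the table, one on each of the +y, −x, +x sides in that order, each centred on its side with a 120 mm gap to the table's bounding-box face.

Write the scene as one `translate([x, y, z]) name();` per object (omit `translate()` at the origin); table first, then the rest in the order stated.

table();
translate([647, 670, 0]) stool();
translate([-459, 108, 0]) stool();
translate([1753, 108, 0]) stool();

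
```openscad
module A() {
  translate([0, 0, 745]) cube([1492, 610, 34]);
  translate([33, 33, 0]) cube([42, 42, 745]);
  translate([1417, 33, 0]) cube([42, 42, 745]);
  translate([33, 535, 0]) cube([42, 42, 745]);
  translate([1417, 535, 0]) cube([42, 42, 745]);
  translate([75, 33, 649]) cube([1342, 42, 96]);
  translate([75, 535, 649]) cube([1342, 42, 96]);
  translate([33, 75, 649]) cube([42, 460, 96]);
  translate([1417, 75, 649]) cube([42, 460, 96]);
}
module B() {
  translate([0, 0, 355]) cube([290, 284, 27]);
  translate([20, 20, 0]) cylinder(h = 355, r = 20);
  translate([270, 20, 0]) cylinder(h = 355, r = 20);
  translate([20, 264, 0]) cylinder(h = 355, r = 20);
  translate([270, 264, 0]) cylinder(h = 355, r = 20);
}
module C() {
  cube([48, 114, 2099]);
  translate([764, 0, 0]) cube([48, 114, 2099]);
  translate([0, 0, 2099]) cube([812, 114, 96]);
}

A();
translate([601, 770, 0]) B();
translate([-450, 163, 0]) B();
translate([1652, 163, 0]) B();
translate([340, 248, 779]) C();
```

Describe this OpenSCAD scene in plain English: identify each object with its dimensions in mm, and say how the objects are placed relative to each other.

A is a table: top 1492 mm (x) × 610 mm (y), 34 mm thick, upper face at z = 779 mm, on four 42×42 mm square legs, each inset 33 mm from the nearest pair of top edges, running from z = 0 to the bottom of the top. Four apron rails, 42 mm thick and 96 mm tall, run between adjacent legs with their top edges flush with the underside of the top and their outer faces flush with the legs' outer faces.

B is a four-legged stool. The seat is 290×284 mm, 27 mm thick, top at z = 382 mm. It stands on four round legs, each 40 mm in diameter, from z = 0 to the seat underside, each leg's axis is inset half a diameter from the nearest pair of seat edges (so the leg's bounding box is flush with the corner).

C is a door frame. The clear opening is 716 mm wide and 2099 mm high. Two 48 mm wide jambs, 114 mm deep, stand either side of the opening from the floor to the top of the opening. A 96 mm thick head sits across the top of both jambs, spanning the full outside width of the frame.

Three stools sit around the table at the +y, −x, +x sides. The door frame is on top of the table, centred.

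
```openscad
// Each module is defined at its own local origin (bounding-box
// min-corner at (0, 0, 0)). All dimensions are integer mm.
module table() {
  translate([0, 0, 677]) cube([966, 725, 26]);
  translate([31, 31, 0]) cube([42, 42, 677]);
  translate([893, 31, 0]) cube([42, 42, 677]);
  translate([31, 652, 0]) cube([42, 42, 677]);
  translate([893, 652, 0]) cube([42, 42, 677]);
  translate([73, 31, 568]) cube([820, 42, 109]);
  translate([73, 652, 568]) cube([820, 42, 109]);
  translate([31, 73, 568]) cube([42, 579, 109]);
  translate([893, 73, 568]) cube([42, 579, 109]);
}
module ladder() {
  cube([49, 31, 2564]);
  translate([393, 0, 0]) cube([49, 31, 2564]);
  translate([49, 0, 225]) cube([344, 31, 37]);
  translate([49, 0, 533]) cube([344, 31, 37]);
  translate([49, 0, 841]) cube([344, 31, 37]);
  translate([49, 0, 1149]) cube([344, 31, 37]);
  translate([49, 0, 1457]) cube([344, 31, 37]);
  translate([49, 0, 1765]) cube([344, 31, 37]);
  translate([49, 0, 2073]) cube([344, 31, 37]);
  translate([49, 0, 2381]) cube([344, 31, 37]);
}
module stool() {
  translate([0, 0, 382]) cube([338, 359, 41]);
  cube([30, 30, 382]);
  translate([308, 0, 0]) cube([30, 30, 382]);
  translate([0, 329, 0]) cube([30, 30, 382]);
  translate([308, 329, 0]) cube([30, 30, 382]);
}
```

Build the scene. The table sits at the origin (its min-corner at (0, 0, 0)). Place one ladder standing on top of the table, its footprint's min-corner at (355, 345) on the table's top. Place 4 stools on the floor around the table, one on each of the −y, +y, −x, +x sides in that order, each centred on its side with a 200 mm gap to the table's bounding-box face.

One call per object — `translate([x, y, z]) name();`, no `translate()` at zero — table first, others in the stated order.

table();
translate([355, 345, 703]) ladder();
translate([314, -559, 0]) stool();
translate([314, 925, 0]) stool();
translate([-538, 183, 0]) stool();
translate([1166, 183, 0]) stool();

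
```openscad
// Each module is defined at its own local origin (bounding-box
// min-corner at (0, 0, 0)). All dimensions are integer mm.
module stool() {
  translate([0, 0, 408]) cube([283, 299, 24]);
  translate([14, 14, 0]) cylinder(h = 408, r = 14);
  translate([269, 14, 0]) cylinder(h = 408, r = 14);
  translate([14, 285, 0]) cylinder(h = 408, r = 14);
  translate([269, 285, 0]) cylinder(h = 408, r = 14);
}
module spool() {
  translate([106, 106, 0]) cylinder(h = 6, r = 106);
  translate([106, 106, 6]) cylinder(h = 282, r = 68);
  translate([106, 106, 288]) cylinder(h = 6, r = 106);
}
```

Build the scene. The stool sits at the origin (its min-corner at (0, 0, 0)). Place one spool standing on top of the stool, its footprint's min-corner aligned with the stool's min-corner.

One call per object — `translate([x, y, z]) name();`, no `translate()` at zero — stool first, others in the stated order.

stool();
translate([0, 0, 432]) spool();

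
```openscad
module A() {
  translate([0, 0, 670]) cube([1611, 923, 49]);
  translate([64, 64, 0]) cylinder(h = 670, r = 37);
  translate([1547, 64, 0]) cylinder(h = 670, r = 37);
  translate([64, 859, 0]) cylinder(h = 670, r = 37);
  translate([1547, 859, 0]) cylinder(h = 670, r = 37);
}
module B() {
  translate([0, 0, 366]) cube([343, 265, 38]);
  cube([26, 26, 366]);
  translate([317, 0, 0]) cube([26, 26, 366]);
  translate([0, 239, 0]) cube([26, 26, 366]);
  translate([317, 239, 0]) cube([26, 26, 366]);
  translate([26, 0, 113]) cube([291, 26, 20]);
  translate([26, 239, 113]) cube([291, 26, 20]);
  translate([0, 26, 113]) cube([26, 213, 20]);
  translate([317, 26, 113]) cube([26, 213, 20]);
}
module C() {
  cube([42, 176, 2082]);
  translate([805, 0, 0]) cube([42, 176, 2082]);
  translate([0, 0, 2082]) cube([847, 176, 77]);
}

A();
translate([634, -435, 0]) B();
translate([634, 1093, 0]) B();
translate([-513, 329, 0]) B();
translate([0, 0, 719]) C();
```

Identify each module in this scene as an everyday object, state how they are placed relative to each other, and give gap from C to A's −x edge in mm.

The door frame's min-x is at 0; the table's min-x is 0; gap = 0 mm.

A is a table. B is a stool. C is a door frame. Three stools sit around the table at the −y, +y, −x sides. The door frame is on top of the table. The gap from the door frame to the table's −x edge is 0 mm.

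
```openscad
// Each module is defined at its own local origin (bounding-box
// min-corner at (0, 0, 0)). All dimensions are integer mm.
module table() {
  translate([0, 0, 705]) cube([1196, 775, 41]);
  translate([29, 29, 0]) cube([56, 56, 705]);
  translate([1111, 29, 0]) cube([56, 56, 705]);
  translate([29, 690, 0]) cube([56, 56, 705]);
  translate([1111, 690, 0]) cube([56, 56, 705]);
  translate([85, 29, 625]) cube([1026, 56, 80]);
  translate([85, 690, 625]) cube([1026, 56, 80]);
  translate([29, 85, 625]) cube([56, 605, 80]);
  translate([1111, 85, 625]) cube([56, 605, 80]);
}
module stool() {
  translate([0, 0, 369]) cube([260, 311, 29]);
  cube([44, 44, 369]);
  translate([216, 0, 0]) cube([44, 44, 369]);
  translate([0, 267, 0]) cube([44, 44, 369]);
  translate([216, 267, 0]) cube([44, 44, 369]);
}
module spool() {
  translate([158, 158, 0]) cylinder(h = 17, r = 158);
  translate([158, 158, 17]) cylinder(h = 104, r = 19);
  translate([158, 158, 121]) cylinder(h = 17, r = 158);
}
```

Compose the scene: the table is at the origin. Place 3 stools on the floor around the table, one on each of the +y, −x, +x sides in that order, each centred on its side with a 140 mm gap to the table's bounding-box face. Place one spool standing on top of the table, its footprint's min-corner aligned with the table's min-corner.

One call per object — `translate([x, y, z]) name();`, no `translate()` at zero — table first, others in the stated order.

table();
translate([468, 915, 0]) stool();
translate([-400, 232, 0]) stool();
translate([1336, 232, 0]) stool();
translate([0, 0, 746]) spool();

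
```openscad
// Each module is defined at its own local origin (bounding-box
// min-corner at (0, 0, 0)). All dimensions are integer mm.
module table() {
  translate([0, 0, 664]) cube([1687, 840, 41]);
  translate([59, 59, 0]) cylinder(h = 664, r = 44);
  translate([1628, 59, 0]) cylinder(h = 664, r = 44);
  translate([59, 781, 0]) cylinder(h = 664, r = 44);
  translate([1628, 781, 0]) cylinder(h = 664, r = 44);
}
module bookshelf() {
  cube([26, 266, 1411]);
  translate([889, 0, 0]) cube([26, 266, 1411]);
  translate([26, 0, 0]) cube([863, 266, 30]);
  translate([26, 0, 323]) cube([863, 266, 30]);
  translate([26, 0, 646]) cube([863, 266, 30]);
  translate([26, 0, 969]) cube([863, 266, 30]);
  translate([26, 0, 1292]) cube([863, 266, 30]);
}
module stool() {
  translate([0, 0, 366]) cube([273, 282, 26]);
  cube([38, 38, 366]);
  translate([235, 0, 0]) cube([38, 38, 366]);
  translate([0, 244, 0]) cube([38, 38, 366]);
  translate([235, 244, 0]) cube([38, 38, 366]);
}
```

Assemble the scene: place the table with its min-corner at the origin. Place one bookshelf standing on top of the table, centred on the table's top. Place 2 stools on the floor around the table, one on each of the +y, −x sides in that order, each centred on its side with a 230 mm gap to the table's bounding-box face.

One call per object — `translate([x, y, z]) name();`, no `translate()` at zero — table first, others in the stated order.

table();
translate([386, 287, 705]) bookshelf();
translate([707, 1070, 0]) stool();
translate([-503, 279, 0]) stool();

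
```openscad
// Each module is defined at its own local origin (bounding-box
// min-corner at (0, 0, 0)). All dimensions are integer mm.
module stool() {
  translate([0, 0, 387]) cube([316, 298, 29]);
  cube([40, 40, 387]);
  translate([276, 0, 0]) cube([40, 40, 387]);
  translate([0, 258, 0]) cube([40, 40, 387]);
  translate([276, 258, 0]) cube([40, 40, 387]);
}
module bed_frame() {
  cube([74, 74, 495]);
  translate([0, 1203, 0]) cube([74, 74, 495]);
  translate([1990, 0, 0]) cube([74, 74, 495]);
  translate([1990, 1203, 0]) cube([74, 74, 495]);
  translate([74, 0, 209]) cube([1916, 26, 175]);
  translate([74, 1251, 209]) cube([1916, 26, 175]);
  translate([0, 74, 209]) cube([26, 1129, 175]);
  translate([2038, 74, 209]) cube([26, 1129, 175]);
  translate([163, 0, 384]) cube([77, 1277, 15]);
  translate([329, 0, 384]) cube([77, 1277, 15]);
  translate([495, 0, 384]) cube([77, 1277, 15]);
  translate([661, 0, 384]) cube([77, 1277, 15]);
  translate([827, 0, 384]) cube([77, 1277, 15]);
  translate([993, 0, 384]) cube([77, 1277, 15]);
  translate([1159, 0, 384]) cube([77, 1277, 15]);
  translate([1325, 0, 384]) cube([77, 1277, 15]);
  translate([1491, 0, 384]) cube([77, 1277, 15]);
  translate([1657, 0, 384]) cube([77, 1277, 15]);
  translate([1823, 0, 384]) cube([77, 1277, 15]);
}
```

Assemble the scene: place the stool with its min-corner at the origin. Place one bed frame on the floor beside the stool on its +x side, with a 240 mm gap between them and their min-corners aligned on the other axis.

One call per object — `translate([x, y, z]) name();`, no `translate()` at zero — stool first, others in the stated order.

stool();
translate([556, 0, 0]) bed_frame();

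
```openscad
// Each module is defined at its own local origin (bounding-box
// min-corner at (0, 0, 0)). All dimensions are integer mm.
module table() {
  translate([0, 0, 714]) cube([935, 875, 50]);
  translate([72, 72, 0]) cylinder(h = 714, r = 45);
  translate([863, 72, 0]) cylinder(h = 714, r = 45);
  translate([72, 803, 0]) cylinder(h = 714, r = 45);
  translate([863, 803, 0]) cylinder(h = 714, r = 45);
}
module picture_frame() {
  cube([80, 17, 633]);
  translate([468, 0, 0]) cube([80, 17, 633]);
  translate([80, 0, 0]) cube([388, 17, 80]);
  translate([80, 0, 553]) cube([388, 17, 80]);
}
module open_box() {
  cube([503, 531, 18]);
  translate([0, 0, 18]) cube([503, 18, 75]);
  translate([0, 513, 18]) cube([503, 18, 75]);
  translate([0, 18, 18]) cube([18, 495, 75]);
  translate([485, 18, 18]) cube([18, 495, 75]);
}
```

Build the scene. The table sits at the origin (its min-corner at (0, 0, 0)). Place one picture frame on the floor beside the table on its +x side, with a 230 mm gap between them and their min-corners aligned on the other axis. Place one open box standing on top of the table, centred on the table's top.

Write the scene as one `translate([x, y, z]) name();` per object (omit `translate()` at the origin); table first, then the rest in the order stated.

table();
translate([1165, 0, 0]) picture_frame();
translate([216, 172, 764]) open_box();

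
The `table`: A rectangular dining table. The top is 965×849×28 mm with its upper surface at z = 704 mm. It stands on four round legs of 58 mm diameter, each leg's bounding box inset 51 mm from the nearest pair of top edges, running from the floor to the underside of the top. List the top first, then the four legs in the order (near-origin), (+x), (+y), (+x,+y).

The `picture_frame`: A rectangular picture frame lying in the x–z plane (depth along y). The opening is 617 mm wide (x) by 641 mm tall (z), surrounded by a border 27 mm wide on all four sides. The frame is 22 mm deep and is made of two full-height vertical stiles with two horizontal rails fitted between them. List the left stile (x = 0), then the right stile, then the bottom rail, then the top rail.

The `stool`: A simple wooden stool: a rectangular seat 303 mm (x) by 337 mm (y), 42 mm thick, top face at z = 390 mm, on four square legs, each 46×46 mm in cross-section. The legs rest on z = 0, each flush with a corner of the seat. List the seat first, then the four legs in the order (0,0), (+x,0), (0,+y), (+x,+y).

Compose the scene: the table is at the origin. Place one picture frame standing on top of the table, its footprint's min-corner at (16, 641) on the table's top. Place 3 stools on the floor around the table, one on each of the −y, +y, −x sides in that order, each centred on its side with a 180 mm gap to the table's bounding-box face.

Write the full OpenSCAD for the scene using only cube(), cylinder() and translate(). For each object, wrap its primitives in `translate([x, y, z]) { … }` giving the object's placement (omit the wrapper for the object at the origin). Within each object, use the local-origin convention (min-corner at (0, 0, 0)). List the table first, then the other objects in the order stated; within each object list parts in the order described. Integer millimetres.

translate([0, 0, 676]) cube([965, 849, 28]);
translate([80, 80, 0]) cylinder(h = 676, r = 29);
translate([885, 80, 0]) cylinder(h = 676, r = 29);
translate([80, 769, 0]) cylinder(h = 676, r = 29);
translate([885, 769, 0]) cylinder(h = 676, r = 29);
translate([16, 641, 704]) {
  cube([27, 22, 695]);
  translate([644, 0, 0]) cube([27, 22, 695]);
  translate([27, 0, 0]) cube([617, 22, 27]);
  translate([27, 0, 668]) cube([617, 22, 27]);
}
translate([331, -517, 0]) {
  translate([0, 0, 348]) cube([303, 337, 42]);
  cube([46, 46, 348]);
  translate([257, 0, 0]) cube([46, 46, 348]);
  translate([0, 291, 0]) cube([46, 46, 348]);
  translate([257, 291, 0]) cube([46, 46, 348]);
}
translate([331, 1029, 0]) {
  translate([0, 0, 348]) cube([303, 337, 42]);
  cube([46, 46, 348]);
  translate([257, 0, 0]) cube([46, 46, 348]);
  translate([0, 291, 0]) cube([46, 46, 348]);
  translate([257, 291, 0]) cube([46, 46, 348]);
}
translate([-483, 256, 0]) {
  translate([0, 0, 348]) cube([303, 337, 42]);
  cube([46, 46, 348]);
  translate([257, 0, 0]) cube([46, 46, 348]);
  translate([0, 291, 0]) cube([46, 46, 348]);
  translate([257, 291, 0]) cube([46, 46, 348]);
}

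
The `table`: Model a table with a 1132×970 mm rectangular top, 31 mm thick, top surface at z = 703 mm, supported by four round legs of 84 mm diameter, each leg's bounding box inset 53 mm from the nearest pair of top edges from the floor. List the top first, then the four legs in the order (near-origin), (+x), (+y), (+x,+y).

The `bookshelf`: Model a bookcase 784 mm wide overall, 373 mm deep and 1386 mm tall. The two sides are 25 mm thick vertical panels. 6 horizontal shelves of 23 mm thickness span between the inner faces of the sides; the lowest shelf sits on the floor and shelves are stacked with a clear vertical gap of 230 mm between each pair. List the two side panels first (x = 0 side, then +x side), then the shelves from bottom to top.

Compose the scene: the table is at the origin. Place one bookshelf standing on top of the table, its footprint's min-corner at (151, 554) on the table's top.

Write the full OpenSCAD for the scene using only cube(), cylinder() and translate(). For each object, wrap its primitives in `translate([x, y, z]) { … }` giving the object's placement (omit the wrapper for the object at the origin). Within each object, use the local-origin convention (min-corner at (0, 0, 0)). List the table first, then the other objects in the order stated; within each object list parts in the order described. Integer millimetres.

translate([0, 0, 672]) cube([1132, 970, 31]);
translate([95, 95, 0]) cylinder(h = 672, r = 42);
translate([1037, 95, 0]) cylinder(h = 672, r = 42);
translate([95, 875, 0]) cylinder(h = 672, r = 42);
translate([1037, 875, 0]) cylinder(h = 672, r = 42);
translate([151, 554, 703]) {
  cube([25, 373, 1386]);
  translate([759, 0, 0]) cube([25, 373, 1386]);
  translate([25, 0, 0]) cube([734, 373, 23]);
  translate([25, 0, 253]) cube([734, 373, 23]);
  translate([25, 0, 506]) cube([734, 373, 23]);
  translate([25, 0, 759]) cube([734, 373, 23]);
  translate([25, 0, 1012]) cube([734, 373, 23]);
  translate([25, 0, 1265]) cube([734, 373, 23]);
}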